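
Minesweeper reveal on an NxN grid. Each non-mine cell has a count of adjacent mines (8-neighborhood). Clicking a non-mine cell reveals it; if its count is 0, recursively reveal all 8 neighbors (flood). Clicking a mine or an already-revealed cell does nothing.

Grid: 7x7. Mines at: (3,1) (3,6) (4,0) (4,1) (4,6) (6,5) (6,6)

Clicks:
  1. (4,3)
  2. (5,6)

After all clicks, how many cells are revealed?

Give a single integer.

Click 1 (4,3) count=0: revealed 40 new [(0,0) (0,1) (0,2) (0,3) (0,4) (0,5) (0,6) (1,0) (1,1) (1,2) (1,3) (1,4) (1,5) (1,6) (2,0) (2,1) (2,2) (2,3) (2,4) (2,5) (2,6) (3,2) (3,3) (3,4) (3,5) (4,2) (4,3) (4,4) (4,5) (5,0) (5,1) (5,2) (5,3) (5,4) (5,5) (6,0) (6,1) (6,2) (6,3) (6,4)] -> total=40
Click 2 (5,6) count=3: revealed 1 new [(5,6)] -> total=41

Answer: 41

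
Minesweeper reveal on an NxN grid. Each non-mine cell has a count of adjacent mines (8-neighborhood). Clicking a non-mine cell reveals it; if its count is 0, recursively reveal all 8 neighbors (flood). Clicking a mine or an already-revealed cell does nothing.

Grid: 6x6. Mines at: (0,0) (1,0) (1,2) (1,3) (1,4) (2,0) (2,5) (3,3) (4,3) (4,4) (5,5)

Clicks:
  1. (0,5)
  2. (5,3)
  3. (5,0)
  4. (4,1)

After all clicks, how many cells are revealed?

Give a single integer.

Click 1 (0,5) count=1: revealed 1 new [(0,5)] -> total=1
Click 2 (5,3) count=2: revealed 1 new [(5,3)] -> total=2
Click 3 (5,0) count=0: revealed 9 new [(3,0) (3,1) (3,2) (4,0) (4,1) (4,2) (5,0) (5,1) (5,2)] -> total=11
Click 4 (4,1) count=0: revealed 0 new [(none)] -> total=11

Answer: 11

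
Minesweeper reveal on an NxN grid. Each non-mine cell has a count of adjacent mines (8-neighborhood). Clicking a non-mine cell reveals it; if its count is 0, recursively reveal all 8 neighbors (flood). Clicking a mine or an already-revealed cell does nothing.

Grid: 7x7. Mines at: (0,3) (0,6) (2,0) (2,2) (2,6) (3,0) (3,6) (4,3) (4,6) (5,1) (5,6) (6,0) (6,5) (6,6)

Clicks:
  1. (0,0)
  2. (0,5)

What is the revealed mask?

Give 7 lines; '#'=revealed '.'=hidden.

Answer: ###..#.
###....
.......
.......
.......
.......
.......

Derivation:
Click 1 (0,0) count=0: revealed 6 new [(0,0) (0,1) (0,2) (1,0) (1,1) (1,2)] -> total=6
Click 2 (0,5) count=1: revealed 1 new [(0,5)] -> total=7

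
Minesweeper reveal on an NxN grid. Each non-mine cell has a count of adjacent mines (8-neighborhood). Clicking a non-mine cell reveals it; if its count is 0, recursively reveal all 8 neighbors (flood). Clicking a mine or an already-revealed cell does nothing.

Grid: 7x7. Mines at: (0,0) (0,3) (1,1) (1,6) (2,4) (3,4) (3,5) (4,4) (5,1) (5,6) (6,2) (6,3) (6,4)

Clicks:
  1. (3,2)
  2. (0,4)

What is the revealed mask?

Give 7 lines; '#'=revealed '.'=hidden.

Answer: ....#..
.......
####...
####...
####...
.......
.......

Derivation:
Click 1 (3,2) count=0: revealed 12 new [(2,0) (2,1) (2,2) (2,3) (3,0) (3,1) (3,2) (3,3) (4,0) (4,1) (4,2) (4,3)] -> total=12
Click 2 (0,4) count=1: revealed 1 new [(0,4)] -> total=13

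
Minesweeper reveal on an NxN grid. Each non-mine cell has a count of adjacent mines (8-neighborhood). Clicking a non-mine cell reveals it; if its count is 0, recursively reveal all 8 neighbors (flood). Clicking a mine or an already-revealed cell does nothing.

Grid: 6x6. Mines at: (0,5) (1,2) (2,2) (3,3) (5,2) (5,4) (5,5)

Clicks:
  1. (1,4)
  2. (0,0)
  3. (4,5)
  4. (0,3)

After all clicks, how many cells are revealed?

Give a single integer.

Answer: 15

Derivation:
Click 1 (1,4) count=1: revealed 1 new [(1,4)] -> total=1
Click 2 (0,0) count=0: revealed 12 new [(0,0) (0,1) (1,0) (1,1) (2,0) (2,1) (3,0) (3,1) (4,0) (4,1) (5,0) (5,1)] -> total=13
Click 3 (4,5) count=2: revealed 1 new [(4,5)] -> total=14
Click 4 (0,3) count=1: revealed 1 new [(0,3)] -> total=15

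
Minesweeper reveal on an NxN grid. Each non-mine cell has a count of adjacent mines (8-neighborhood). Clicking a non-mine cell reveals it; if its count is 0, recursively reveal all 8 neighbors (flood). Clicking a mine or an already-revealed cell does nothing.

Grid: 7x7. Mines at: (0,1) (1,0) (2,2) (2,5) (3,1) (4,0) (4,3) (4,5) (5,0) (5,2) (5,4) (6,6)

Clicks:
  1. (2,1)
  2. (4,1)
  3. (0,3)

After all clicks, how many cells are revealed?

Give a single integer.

Click 1 (2,1) count=3: revealed 1 new [(2,1)] -> total=1
Click 2 (4,1) count=4: revealed 1 new [(4,1)] -> total=2
Click 3 (0,3) count=0: revealed 10 new [(0,2) (0,3) (0,4) (0,5) (0,6) (1,2) (1,3) (1,4) (1,5) (1,6)] -> total=12

Answer: 12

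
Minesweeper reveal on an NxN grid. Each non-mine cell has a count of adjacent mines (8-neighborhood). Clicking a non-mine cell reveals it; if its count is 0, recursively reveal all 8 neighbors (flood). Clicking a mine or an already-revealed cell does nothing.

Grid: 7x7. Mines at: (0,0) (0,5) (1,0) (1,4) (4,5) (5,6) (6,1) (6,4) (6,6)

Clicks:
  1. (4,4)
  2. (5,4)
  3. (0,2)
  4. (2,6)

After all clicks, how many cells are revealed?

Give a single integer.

Answer: 32

Derivation:
Click 1 (4,4) count=1: revealed 1 new [(4,4)] -> total=1
Click 2 (5,4) count=2: revealed 1 new [(5,4)] -> total=2
Click 3 (0,2) count=0: revealed 24 new [(0,1) (0,2) (0,3) (1,1) (1,2) (1,3) (2,0) (2,1) (2,2) (2,3) (2,4) (3,0) (3,1) (3,2) (3,3) (3,4) (4,0) (4,1) (4,2) (4,3) (5,0) (5,1) (5,2) (5,3)] -> total=26
Click 4 (2,6) count=0: revealed 6 new [(1,5) (1,6) (2,5) (2,6) (3,5) (3,6)] -> total=32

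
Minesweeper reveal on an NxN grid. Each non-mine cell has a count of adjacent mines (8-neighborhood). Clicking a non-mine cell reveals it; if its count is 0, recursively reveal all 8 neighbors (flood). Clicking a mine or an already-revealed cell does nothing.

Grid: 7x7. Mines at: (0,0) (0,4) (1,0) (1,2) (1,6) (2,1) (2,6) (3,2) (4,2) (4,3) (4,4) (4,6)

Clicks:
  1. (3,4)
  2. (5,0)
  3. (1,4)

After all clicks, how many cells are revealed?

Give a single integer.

Answer: 20

Derivation:
Click 1 (3,4) count=2: revealed 1 new [(3,4)] -> total=1
Click 2 (5,0) count=0: revealed 18 new [(3,0) (3,1) (4,0) (4,1) (5,0) (5,1) (5,2) (5,3) (5,4) (5,5) (5,6) (6,0) (6,1) (6,2) (6,3) (6,4) (6,5) (6,6)] -> total=19
Click 3 (1,4) count=1: revealed 1 new [(1,4)] -> total=20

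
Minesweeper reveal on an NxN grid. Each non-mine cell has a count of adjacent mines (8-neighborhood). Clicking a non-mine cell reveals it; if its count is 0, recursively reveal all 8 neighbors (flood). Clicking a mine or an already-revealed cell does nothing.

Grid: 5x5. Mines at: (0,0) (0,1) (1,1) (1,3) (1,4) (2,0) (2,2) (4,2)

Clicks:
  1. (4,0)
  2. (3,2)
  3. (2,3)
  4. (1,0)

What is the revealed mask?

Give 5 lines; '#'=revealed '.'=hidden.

Answer: .....
#....
...#.
###..
##...

Derivation:
Click 1 (4,0) count=0: revealed 4 new [(3,0) (3,1) (4,0) (4,1)] -> total=4
Click 2 (3,2) count=2: revealed 1 new [(3,2)] -> total=5
Click 3 (2,3) count=3: revealed 1 new [(2,3)] -> total=6
Click 4 (1,0) count=4: revealed 1 new [(1,0)] -> total=7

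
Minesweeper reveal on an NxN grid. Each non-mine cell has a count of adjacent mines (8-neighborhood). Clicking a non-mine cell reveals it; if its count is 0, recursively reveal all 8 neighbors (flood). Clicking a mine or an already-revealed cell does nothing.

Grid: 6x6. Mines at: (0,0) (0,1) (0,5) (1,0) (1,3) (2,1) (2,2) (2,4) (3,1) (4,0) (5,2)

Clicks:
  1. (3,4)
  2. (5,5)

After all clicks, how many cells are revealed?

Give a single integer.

Click 1 (3,4) count=1: revealed 1 new [(3,4)] -> total=1
Click 2 (5,5) count=0: revealed 8 new [(3,3) (3,5) (4,3) (4,4) (4,5) (5,3) (5,4) (5,5)] -> total=9

Answer: 9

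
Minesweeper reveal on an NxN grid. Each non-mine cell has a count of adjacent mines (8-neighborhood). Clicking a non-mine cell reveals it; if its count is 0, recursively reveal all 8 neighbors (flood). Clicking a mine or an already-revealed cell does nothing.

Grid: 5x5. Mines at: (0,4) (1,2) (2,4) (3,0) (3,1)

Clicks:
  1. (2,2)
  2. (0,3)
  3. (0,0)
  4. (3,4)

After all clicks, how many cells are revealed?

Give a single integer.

Answer: 9

Derivation:
Click 1 (2,2) count=2: revealed 1 new [(2,2)] -> total=1
Click 2 (0,3) count=2: revealed 1 new [(0,3)] -> total=2
Click 3 (0,0) count=0: revealed 6 new [(0,0) (0,1) (1,0) (1,1) (2,0) (2,1)] -> total=8
Click 4 (3,4) count=1: revealed 1 new [(3,4)] -> total=9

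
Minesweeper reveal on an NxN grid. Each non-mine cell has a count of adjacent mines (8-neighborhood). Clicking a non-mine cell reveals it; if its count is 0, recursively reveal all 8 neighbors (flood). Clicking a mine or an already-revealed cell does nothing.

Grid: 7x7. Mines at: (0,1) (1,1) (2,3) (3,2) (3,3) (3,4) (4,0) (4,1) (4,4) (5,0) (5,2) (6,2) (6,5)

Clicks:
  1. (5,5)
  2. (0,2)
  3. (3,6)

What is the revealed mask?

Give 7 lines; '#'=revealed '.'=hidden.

Answer: ..#####
..#####
....###
.....##
.....##
.....##
.......

Derivation:
Click 1 (5,5) count=2: revealed 1 new [(5,5)] -> total=1
Click 2 (0,2) count=2: revealed 1 new [(0,2)] -> total=2
Click 3 (3,6) count=0: revealed 17 new [(0,3) (0,4) (0,5) (0,6) (1,2) (1,3) (1,4) (1,5) (1,6) (2,4) (2,5) (2,6) (3,5) (3,6) (4,5) (4,6) (5,6)] -> total=19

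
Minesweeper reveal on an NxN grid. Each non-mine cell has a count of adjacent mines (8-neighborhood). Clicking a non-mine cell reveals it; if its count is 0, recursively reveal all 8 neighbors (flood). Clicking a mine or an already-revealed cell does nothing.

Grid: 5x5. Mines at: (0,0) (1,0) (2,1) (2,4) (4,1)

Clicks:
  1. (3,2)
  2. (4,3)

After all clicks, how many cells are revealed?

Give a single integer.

Answer: 6

Derivation:
Click 1 (3,2) count=2: revealed 1 new [(3,2)] -> total=1
Click 2 (4,3) count=0: revealed 5 new [(3,3) (3,4) (4,2) (4,3) (4,4)] -> total=6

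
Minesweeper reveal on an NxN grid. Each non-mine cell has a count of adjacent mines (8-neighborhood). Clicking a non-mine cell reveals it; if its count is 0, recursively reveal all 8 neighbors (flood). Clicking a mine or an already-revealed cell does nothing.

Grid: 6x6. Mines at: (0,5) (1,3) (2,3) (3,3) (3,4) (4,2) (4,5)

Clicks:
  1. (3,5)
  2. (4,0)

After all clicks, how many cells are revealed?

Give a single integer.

Answer: 17

Derivation:
Click 1 (3,5) count=2: revealed 1 new [(3,5)] -> total=1
Click 2 (4,0) count=0: revealed 16 new [(0,0) (0,1) (0,2) (1,0) (1,1) (1,2) (2,0) (2,1) (2,2) (3,0) (3,1) (3,2) (4,0) (4,1) (5,0) (5,1)] -> total=17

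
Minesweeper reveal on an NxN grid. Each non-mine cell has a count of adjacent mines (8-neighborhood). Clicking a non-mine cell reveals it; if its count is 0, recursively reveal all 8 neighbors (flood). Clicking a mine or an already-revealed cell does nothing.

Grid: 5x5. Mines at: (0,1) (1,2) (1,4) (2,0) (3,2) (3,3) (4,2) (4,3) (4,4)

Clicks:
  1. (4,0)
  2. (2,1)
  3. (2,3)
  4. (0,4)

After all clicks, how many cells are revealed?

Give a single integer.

Answer: 7

Derivation:
Click 1 (4,0) count=0: revealed 4 new [(3,0) (3,1) (4,0) (4,1)] -> total=4
Click 2 (2,1) count=3: revealed 1 new [(2,1)] -> total=5
Click 3 (2,3) count=4: revealed 1 new [(2,3)] -> total=6
Click 4 (0,4) count=1: revealed 1 new [(0,4)] -> total=7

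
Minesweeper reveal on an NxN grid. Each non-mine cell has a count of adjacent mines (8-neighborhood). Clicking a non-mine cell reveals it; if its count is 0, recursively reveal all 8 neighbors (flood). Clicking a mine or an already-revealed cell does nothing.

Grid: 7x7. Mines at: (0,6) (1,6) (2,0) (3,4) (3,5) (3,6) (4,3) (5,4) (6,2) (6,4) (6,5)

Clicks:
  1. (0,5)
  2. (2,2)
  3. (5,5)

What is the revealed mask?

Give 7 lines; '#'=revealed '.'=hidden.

Answer: ######.
######.
.#####.
.###...
.......
.....#.
.......

Derivation:
Click 1 (0,5) count=2: revealed 1 new [(0,5)] -> total=1
Click 2 (2,2) count=0: revealed 19 new [(0,0) (0,1) (0,2) (0,3) (0,4) (1,0) (1,1) (1,2) (1,3) (1,4) (1,5) (2,1) (2,2) (2,3) (2,4) (2,5) (3,1) (3,2) (3,3)] -> total=20
Click 3 (5,5) count=3: revealed 1 new [(5,5)] -> total=21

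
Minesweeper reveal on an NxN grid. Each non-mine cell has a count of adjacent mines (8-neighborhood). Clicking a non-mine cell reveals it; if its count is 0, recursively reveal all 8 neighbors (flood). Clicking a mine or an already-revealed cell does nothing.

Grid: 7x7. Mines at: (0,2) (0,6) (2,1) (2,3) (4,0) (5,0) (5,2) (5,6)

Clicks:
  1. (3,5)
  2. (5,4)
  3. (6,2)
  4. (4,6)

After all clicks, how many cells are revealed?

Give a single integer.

Answer: 21

Derivation:
Click 1 (3,5) count=0: revealed 20 new [(1,4) (1,5) (1,6) (2,4) (2,5) (2,6) (3,3) (3,4) (3,5) (3,6) (4,3) (4,4) (4,5) (4,6) (5,3) (5,4) (5,5) (6,3) (6,4) (6,5)] -> total=20
Click 2 (5,4) count=0: revealed 0 new [(none)] -> total=20
Click 3 (6,2) count=1: revealed 1 new [(6,2)] -> total=21
Click 4 (4,6) count=1: revealed 0 new [(none)] -> total=21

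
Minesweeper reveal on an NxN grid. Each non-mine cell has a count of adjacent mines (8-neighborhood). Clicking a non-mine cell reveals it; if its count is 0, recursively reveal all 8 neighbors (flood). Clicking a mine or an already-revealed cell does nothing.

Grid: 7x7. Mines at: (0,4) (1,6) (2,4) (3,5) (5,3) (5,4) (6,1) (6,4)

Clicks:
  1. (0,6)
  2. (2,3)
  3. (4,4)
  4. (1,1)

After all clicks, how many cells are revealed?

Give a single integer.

Click 1 (0,6) count=1: revealed 1 new [(0,6)] -> total=1
Click 2 (2,3) count=1: revealed 1 new [(2,3)] -> total=2
Click 3 (4,4) count=3: revealed 1 new [(4,4)] -> total=3
Click 4 (1,1) count=0: revealed 22 new [(0,0) (0,1) (0,2) (0,3) (1,0) (1,1) (1,2) (1,3) (2,0) (2,1) (2,2) (3,0) (3,1) (3,2) (3,3) (4,0) (4,1) (4,2) (4,3) (5,0) (5,1) (5,2)] -> total=25

Answer: 25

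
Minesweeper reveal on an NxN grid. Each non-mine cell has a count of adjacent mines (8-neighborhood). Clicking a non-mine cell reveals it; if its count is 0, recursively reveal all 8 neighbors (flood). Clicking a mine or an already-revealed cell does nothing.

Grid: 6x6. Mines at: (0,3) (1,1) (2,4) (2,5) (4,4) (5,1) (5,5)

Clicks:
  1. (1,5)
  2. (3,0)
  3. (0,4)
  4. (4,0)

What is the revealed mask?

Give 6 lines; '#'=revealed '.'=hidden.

Answer: ....#.
.....#
####..
####..
####..
......

Derivation:
Click 1 (1,5) count=2: revealed 1 new [(1,5)] -> total=1
Click 2 (3,0) count=0: revealed 12 new [(2,0) (2,1) (2,2) (2,3) (3,0) (3,1) (3,2) (3,3) (4,0) (4,1) (4,2) (4,3)] -> total=13
Click 3 (0,4) count=1: revealed 1 new [(0,4)] -> total=14
Click 4 (4,0) count=1: revealed 0 new [(none)] -> total=14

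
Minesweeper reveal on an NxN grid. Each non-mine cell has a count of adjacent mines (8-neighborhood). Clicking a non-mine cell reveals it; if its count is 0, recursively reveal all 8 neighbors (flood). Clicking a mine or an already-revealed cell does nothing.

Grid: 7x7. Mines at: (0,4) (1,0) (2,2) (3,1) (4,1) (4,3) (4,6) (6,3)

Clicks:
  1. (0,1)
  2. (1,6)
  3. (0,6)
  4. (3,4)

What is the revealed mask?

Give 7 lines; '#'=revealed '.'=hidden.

Answer: .#...##
...####
...####
...####
.......
.......
.......

Derivation:
Click 1 (0,1) count=1: revealed 1 new [(0,1)] -> total=1
Click 2 (1,6) count=0: revealed 14 new [(0,5) (0,6) (1,3) (1,4) (1,5) (1,6) (2,3) (2,4) (2,5) (2,6) (3,3) (3,4) (3,5) (3,6)] -> total=15
Click 3 (0,6) count=0: revealed 0 new [(none)] -> total=15
Click 4 (3,4) count=1: revealed 0 new [(none)] -> total=15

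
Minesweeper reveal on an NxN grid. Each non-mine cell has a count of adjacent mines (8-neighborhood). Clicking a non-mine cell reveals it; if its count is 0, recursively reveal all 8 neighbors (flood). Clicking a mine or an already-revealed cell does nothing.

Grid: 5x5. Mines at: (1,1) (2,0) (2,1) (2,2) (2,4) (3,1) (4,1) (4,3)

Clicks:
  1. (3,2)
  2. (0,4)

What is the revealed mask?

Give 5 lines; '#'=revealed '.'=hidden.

Click 1 (3,2) count=5: revealed 1 new [(3,2)] -> total=1
Click 2 (0,4) count=0: revealed 6 new [(0,2) (0,3) (0,4) (1,2) (1,3) (1,4)] -> total=7

Answer: ..###
..###
.....
..#..
.....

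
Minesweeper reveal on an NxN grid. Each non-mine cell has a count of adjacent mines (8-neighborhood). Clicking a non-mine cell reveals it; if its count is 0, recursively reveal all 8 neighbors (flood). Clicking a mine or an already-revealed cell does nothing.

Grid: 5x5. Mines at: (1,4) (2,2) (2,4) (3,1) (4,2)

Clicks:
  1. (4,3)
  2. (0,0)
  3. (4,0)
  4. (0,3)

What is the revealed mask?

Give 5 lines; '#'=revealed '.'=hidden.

Click 1 (4,3) count=1: revealed 1 new [(4,3)] -> total=1
Click 2 (0,0) count=0: revealed 10 new [(0,0) (0,1) (0,2) (0,3) (1,0) (1,1) (1,2) (1,3) (2,0) (2,1)] -> total=11
Click 3 (4,0) count=1: revealed 1 new [(4,0)] -> total=12
Click 4 (0,3) count=1: revealed 0 new [(none)] -> total=12

Answer: ####.
####.
##...
.....
#..#.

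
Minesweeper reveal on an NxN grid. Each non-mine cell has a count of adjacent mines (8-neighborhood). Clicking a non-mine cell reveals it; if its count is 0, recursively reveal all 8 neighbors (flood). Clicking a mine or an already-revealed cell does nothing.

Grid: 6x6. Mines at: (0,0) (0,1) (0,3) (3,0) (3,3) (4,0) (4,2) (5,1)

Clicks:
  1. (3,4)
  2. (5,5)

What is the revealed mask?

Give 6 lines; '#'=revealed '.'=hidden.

Answer: ....##
....##
....##
....##
...###
...###

Derivation:
Click 1 (3,4) count=1: revealed 1 new [(3,4)] -> total=1
Click 2 (5,5) count=0: revealed 13 new [(0,4) (0,5) (1,4) (1,5) (2,4) (2,5) (3,5) (4,3) (4,4) (4,5) (5,3) (5,4) (5,5)] -> total=14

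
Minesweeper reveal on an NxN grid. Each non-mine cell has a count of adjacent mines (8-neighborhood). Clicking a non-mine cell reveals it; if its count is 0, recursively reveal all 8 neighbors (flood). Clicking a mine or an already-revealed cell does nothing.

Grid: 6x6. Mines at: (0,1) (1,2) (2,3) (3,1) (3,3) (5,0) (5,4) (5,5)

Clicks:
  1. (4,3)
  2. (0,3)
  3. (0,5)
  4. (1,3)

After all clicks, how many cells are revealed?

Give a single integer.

Answer: 13

Derivation:
Click 1 (4,3) count=2: revealed 1 new [(4,3)] -> total=1
Click 2 (0,3) count=1: revealed 1 new [(0,3)] -> total=2
Click 3 (0,5) count=0: revealed 11 new [(0,4) (0,5) (1,3) (1,4) (1,5) (2,4) (2,5) (3,4) (3,5) (4,4) (4,5)] -> total=13
Click 4 (1,3) count=2: revealed 0 new [(none)] -> total=13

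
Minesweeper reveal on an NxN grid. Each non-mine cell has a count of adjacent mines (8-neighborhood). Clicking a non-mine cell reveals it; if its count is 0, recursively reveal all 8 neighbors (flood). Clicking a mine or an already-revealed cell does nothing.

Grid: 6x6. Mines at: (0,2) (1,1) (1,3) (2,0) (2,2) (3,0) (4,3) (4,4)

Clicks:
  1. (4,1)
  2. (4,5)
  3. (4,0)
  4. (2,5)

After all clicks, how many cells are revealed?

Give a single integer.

Answer: 11

Derivation:
Click 1 (4,1) count=1: revealed 1 new [(4,1)] -> total=1
Click 2 (4,5) count=1: revealed 1 new [(4,5)] -> total=2
Click 3 (4,0) count=1: revealed 1 new [(4,0)] -> total=3
Click 4 (2,5) count=0: revealed 8 new [(0,4) (0,5) (1,4) (1,5) (2,4) (2,5) (3,4) (3,5)] -> total=11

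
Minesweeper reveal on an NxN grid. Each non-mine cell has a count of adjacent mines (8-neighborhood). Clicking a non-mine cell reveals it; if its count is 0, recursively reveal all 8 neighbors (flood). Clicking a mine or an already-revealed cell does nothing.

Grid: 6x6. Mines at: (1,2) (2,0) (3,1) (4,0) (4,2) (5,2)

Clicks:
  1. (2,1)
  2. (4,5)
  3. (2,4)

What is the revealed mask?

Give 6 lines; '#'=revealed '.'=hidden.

Click 1 (2,1) count=3: revealed 1 new [(2,1)] -> total=1
Click 2 (4,5) count=0: revealed 18 new [(0,3) (0,4) (0,5) (1,3) (1,4) (1,5) (2,3) (2,4) (2,5) (3,3) (3,4) (3,5) (4,3) (4,4) (4,5) (5,3) (5,4) (5,5)] -> total=19
Click 3 (2,4) count=0: revealed 0 new [(none)] -> total=19

Answer: ...###
...###
.#.###
...###
...###
...###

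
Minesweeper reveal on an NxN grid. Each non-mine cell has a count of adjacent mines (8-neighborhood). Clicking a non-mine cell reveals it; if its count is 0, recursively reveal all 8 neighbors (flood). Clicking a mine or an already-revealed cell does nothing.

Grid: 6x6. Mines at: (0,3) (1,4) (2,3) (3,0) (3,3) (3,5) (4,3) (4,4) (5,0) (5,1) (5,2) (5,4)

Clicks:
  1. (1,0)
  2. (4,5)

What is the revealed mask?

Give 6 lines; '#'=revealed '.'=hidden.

Answer: ###...
###...
###...
......
.....#
......

Derivation:
Click 1 (1,0) count=0: revealed 9 new [(0,0) (0,1) (0,2) (1,0) (1,1) (1,2) (2,0) (2,1) (2,2)] -> total=9
Click 2 (4,5) count=3: revealed 1 new [(4,5)] -> total=10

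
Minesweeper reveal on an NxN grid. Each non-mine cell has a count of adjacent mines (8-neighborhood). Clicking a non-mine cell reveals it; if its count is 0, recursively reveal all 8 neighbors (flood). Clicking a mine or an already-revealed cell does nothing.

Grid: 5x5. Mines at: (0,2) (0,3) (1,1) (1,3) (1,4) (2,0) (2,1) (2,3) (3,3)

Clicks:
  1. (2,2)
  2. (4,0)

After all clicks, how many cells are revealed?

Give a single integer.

Answer: 7

Derivation:
Click 1 (2,2) count=5: revealed 1 new [(2,2)] -> total=1
Click 2 (4,0) count=0: revealed 6 new [(3,0) (3,1) (3,2) (4,0) (4,1) (4,2)] -> total=7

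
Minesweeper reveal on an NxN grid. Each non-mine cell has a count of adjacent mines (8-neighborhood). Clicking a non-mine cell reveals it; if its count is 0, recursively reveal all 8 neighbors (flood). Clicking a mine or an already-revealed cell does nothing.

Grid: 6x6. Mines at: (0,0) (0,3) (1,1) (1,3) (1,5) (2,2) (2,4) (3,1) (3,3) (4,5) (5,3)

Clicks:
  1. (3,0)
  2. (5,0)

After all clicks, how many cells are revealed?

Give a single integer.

Answer: 7

Derivation:
Click 1 (3,0) count=1: revealed 1 new [(3,0)] -> total=1
Click 2 (5,0) count=0: revealed 6 new [(4,0) (4,1) (4,2) (5,0) (5,1) (5,2)] -> total=7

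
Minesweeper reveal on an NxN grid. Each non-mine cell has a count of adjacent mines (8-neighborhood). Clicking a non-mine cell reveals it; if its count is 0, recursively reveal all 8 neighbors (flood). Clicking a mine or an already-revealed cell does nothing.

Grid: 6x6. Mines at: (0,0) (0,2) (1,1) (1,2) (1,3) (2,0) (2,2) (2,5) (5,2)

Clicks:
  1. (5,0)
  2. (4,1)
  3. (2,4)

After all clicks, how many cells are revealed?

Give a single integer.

Click 1 (5,0) count=0: revealed 6 new [(3,0) (3,1) (4,0) (4,1) (5,0) (5,1)] -> total=6
Click 2 (4,1) count=1: revealed 0 new [(none)] -> total=6
Click 3 (2,4) count=2: revealed 1 new [(2,4)] -> total=7

Answer: 7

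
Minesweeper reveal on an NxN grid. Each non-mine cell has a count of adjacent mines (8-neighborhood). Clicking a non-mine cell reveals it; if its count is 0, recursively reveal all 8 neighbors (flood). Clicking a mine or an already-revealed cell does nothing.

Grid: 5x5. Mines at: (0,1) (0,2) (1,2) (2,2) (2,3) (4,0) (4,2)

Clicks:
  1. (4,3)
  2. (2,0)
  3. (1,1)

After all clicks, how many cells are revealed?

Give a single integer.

Answer: 7

Derivation:
Click 1 (4,3) count=1: revealed 1 new [(4,3)] -> total=1
Click 2 (2,0) count=0: revealed 6 new [(1,0) (1,1) (2,0) (2,1) (3,0) (3,1)] -> total=7
Click 3 (1,1) count=4: revealed 0 new [(none)] -> total=7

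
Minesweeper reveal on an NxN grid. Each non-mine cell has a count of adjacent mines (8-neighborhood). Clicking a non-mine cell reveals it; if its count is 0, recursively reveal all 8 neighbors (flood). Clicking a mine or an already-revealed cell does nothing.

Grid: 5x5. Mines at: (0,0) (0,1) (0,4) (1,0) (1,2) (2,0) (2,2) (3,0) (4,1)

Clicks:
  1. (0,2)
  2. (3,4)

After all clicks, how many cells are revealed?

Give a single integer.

Click 1 (0,2) count=2: revealed 1 new [(0,2)] -> total=1
Click 2 (3,4) count=0: revealed 10 new [(1,3) (1,4) (2,3) (2,4) (3,2) (3,3) (3,4) (4,2) (4,3) (4,4)] -> total=11

Answer: 11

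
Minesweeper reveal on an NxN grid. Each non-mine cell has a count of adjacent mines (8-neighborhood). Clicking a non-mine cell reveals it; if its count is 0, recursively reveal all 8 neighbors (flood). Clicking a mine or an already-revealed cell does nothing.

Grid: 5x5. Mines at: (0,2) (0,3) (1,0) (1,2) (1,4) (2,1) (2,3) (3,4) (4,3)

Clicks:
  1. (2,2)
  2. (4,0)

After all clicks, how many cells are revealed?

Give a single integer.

Click 1 (2,2) count=3: revealed 1 new [(2,2)] -> total=1
Click 2 (4,0) count=0: revealed 6 new [(3,0) (3,1) (3,2) (4,0) (4,1) (4,2)] -> total=7

Answer: 7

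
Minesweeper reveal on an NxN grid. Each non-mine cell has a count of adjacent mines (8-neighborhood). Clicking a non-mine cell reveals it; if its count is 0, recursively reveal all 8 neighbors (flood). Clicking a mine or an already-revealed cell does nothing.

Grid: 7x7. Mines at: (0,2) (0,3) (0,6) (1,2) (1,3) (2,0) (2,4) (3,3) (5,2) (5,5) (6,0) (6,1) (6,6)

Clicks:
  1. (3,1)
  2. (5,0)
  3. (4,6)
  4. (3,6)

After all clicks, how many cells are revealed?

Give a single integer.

Click 1 (3,1) count=1: revealed 1 new [(3,1)] -> total=1
Click 2 (5,0) count=2: revealed 1 new [(5,0)] -> total=2
Click 3 (4,6) count=1: revealed 1 new [(4,6)] -> total=3
Click 4 (3,6) count=0: revealed 7 new [(1,5) (1,6) (2,5) (2,6) (3,5) (3,6) (4,5)] -> total=10

Answer: 10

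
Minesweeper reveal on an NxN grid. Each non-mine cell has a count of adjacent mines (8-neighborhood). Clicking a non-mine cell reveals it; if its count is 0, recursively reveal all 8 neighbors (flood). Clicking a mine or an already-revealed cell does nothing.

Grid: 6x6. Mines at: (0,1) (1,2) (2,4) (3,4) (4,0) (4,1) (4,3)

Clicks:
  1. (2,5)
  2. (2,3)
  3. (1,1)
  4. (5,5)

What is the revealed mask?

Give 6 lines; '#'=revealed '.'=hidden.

Answer: ......
.#....
...#.#
......
....##
....##

Derivation:
Click 1 (2,5) count=2: revealed 1 new [(2,5)] -> total=1
Click 2 (2,3) count=3: revealed 1 new [(2,3)] -> total=2
Click 3 (1,1) count=2: revealed 1 new [(1,1)] -> total=3
Click 4 (5,5) count=0: revealed 4 new [(4,4) (4,5) (5,4) (5,5)] -> total=7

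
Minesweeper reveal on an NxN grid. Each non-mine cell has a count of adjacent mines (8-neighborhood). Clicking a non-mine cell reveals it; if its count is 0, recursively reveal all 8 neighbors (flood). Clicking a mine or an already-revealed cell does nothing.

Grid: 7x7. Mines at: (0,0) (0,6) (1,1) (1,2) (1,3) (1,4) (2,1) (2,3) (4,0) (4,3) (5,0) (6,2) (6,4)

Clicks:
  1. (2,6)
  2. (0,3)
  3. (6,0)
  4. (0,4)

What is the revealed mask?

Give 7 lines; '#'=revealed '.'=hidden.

Click 1 (2,6) count=0: revealed 16 new [(1,5) (1,6) (2,4) (2,5) (2,6) (3,4) (3,5) (3,6) (4,4) (4,5) (4,6) (5,4) (5,5) (5,6) (6,5) (6,6)] -> total=16
Click 2 (0,3) count=3: revealed 1 new [(0,3)] -> total=17
Click 3 (6,0) count=1: revealed 1 new [(6,0)] -> total=18
Click 4 (0,4) count=2: revealed 1 new [(0,4)] -> total=19

Answer: ...##..
.....##
....###
....###
....###
....###
#....##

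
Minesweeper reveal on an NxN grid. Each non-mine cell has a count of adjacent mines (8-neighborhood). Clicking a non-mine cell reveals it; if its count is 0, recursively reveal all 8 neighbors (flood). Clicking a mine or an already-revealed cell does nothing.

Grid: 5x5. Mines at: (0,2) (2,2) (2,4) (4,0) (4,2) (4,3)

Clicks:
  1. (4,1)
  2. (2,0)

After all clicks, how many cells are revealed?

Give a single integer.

Click 1 (4,1) count=2: revealed 1 new [(4,1)] -> total=1
Click 2 (2,0) count=0: revealed 8 new [(0,0) (0,1) (1,0) (1,1) (2,0) (2,1) (3,0) (3,1)] -> total=9

Answer: 9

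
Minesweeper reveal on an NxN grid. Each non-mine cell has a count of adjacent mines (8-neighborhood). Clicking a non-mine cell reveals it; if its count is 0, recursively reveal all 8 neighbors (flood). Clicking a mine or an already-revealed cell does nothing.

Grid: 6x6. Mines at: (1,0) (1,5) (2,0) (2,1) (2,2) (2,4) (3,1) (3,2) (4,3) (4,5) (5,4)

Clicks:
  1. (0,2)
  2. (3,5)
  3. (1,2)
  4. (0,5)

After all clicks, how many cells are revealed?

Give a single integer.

Click 1 (0,2) count=0: revealed 8 new [(0,1) (0,2) (0,3) (0,4) (1,1) (1,2) (1,3) (1,4)] -> total=8
Click 2 (3,5) count=2: revealed 1 new [(3,5)] -> total=9
Click 3 (1,2) count=2: revealed 0 new [(none)] -> total=9
Click 4 (0,5) count=1: revealed 1 new [(0,5)] -> total=10

Answer: 10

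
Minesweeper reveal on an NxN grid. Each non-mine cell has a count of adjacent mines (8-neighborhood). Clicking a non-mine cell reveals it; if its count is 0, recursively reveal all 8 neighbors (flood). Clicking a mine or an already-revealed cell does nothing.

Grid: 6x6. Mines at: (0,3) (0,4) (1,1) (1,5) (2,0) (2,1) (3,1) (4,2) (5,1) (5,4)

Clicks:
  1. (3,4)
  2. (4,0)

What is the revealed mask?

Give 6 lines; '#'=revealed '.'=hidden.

Click 1 (3,4) count=0: revealed 14 new [(1,2) (1,3) (1,4) (2,2) (2,3) (2,4) (2,5) (3,2) (3,3) (3,4) (3,5) (4,3) (4,4) (4,5)] -> total=14
Click 2 (4,0) count=2: revealed 1 new [(4,0)] -> total=15

Answer: ......
..###.
..####
..####
#..###
......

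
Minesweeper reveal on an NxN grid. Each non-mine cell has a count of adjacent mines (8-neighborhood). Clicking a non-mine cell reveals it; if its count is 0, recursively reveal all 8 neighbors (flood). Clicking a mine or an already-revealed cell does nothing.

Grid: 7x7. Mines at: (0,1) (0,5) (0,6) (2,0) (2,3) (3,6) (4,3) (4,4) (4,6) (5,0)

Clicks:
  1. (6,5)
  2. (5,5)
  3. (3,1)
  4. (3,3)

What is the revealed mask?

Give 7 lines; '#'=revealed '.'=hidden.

Click 1 (6,5) count=0: revealed 12 new [(5,1) (5,2) (5,3) (5,4) (5,5) (5,6) (6,1) (6,2) (6,3) (6,4) (6,5) (6,6)] -> total=12
Click 2 (5,5) count=2: revealed 0 new [(none)] -> total=12
Click 3 (3,1) count=1: revealed 1 new [(3,1)] -> total=13
Click 4 (3,3) count=3: revealed 1 new [(3,3)] -> total=14

Answer: .......
.......
.......
.#.#...
.......
.######
.######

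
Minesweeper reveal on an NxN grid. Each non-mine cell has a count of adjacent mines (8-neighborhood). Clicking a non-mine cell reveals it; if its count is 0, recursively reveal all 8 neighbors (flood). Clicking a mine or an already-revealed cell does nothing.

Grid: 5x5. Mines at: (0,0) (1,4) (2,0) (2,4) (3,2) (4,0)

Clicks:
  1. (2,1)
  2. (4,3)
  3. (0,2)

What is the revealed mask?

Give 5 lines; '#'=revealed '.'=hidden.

Answer: .###.
.###.
.###.
.....
...#.

Derivation:
Click 1 (2,1) count=2: revealed 1 new [(2,1)] -> total=1
Click 2 (4,3) count=1: revealed 1 new [(4,3)] -> total=2
Click 3 (0,2) count=0: revealed 8 new [(0,1) (0,2) (0,3) (1,1) (1,2) (1,3) (2,2) (2,3)] -> total=10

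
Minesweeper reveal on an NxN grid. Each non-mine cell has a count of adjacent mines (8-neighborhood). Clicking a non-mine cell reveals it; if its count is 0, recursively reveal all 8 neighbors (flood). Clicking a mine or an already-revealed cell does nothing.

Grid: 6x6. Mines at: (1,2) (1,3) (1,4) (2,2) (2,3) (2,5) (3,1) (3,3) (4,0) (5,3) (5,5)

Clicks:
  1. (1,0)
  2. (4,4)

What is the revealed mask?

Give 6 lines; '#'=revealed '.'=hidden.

Click 1 (1,0) count=0: revealed 6 new [(0,0) (0,1) (1,0) (1,1) (2,0) (2,1)] -> total=6
Click 2 (4,4) count=3: revealed 1 new [(4,4)] -> total=7

Answer: ##....
##....
##....
......
....#.
......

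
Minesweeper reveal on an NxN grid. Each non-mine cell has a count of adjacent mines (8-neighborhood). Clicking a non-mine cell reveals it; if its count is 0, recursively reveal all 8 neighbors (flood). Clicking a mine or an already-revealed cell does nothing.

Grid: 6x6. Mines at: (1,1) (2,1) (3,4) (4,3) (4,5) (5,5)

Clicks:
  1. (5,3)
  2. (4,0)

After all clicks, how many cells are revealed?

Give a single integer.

Click 1 (5,3) count=1: revealed 1 new [(5,3)] -> total=1
Click 2 (4,0) count=0: revealed 9 new [(3,0) (3,1) (3,2) (4,0) (4,1) (4,2) (5,0) (5,1) (5,2)] -> total=10

Answer: 10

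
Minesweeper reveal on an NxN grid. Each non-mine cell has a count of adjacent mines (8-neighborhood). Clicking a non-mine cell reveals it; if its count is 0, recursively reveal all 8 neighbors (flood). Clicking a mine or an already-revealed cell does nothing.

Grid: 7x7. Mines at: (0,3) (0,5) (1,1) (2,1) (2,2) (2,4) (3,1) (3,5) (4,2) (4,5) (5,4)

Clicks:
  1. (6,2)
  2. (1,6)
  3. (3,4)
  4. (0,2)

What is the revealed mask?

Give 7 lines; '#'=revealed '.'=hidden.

Answer: ..#....
......#
.......
....#..
##.....
####...
####...

Derivation:
Click 1 (6,2) count=0: revealed 10 new [(4,0) (4,1) (5,0) (5,1) (5,2) (5,3) (6,0) (6,1) (6,2) (6,3)] -> total=10
Click 2 (1,6) count=1: revealed 1 new [(1,6)] -> total=11
Click 3 (3,4) count=3: revealed 1 new [(3,4)] -> total=12
Click 4 (0,2) count=2: revealed 1 new [(0,2)] -> total=13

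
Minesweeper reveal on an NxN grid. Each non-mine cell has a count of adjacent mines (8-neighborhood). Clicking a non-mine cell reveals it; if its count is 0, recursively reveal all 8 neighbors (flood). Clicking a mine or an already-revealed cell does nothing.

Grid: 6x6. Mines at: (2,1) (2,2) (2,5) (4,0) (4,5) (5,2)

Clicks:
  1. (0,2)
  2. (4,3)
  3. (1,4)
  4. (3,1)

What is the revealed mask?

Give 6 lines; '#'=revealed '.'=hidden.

Answer: ######
######
......
.#....
...#..
......

Derivation:
Click 1 (0,2) count=0: revealed 12 new [(0,0) (0,1) (0,2) (0,3) (0,4) (0,5) (1,0) (1,1) (1,2) (1,3) (1,4) (1,5)] -> total=12
Click 2 (4,3) count=1: revealed 1 new [(4,3)] -> total=13
Click 3 (1,4) count=1: revealed 0 new [(none)] -> total=13
Click 4 (3,1) count=3: revealed 1 new [(3,1)] -> total=14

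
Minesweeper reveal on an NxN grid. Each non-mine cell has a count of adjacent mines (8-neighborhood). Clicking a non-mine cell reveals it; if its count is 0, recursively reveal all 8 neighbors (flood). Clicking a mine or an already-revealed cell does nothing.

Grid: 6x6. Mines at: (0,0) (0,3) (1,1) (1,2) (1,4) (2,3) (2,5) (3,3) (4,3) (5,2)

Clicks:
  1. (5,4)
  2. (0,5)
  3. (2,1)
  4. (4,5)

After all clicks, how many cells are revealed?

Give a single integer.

Answer: 8

Derivation:
Click 1 (5,4) count=1: revealed 1 new [(5,4)] -> total=1
Click 2 (0,5) count=1: revealed 1 new [(0,5)] -> total=2
Click 3 (2,1) count=2: revealed 1 new [(2,1)] -> total=3
Click 4 (4,5) count=0: revealed 5 new [(3,4) (3,5) (4,4) (4,5) (5,5)] -> total=8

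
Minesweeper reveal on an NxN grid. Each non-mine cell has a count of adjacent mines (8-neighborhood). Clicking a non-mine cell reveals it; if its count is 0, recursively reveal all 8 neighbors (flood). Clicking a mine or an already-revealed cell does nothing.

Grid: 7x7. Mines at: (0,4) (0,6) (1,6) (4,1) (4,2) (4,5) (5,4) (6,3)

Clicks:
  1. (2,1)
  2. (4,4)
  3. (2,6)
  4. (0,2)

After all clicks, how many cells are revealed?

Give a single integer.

Click 1 (2,1) count=0: revealed 22 new [(0,0) (0,1) (0,2) (0,3) (1,0) (1,1) (1,2) (1,3) (1,4) (1,5) (2,0) (2,1) (2,2) (2,3) (2,4) (2,5) (3,0) (3,1) (3,2) (3,3) (3,4) (3,5)] -> total=22
Click 2 (4,4) count=2: revealed 1 new [(4,4)] -> total=23
Click 3 (2,6) count=1: revealed 1 new [(2,6)] -> total=24
Click 4 (0,2) count=0: revealed 0 new [(none)] -> total=24

Answer: 24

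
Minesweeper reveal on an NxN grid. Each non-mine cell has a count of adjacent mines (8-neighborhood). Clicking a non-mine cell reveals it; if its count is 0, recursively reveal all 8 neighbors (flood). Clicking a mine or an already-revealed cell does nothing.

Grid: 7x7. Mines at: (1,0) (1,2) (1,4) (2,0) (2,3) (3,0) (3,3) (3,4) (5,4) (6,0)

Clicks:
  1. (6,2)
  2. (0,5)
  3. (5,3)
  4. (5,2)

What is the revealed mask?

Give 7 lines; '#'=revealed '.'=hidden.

Click 1 (6,2) count=0: revealed 9 new [(4,1) (4,2) (4,3) (5,1) (5,2) (5,3) (6,1) (6,2) (6,3)] -> total=9
Click 2 (0,5) count=1: revealed 1 new [(0,5)] -> total=10
Click 3 (5,3) count=1: revealed 0 new [(none)] -> total=10
Click 4 (5,2) count=0: revealed 0 new [(none)] -> total=10

Answer: .....#.
.......
.......
.......
.###...
.###...
.###...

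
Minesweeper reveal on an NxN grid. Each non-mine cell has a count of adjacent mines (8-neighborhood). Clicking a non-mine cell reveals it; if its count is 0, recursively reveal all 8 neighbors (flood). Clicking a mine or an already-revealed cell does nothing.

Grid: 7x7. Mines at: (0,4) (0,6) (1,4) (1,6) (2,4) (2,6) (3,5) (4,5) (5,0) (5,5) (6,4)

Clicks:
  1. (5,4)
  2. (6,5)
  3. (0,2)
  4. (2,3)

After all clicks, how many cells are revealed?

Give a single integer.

Answer: 30

Derivation:
Click 1 (5,4) count=3: revealed 1 new [(5,4)] -> total=1
Click 2 (6,5) count=2: revealed 1 new [(6,5)] -> total=2
Click 3 (0,2) count=0: revealed 28 new [(0,0) (0,1) (0,2) (0,3) (1,0) (1,1) (1,2) (1,3) (2,0) (2,1) (2,2) (2,3) (3,0) (3,1) (3,2) (3,3) (3,4) (4,0) (4,1) (4,2) (4,3) (4,4) (5,1) (5,2) (5,3) (6,1) (6,2) (6,3)] -> total=30
Click 4 (2,3) count=2: revealed 0 new [(none)] -> total=30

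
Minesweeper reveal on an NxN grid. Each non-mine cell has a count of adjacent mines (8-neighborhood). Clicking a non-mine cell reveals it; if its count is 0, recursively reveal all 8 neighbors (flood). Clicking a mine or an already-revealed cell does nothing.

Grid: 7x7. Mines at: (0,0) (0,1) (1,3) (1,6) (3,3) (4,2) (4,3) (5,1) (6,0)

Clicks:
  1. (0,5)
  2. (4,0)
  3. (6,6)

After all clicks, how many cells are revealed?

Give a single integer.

Answer: 21

Derivation:
Click 1 (0,5) count=1: revealed 1 new [(0,5)] -> total=1
Click 2 (4,0) count=1: revealed 1 new [(4,0)] -> total=2
Click 3 (6,6) count=0: revealed 19 new [(2,4) (2,5) (2,6) (3,4) (3,5) (3,6) (4,4) (4,5) (4,6) (5,2) (5,3) (5,4) (5,5) (5,6) (6,2) (6,3) (6,4) (6,5) (6,6)] -> total=21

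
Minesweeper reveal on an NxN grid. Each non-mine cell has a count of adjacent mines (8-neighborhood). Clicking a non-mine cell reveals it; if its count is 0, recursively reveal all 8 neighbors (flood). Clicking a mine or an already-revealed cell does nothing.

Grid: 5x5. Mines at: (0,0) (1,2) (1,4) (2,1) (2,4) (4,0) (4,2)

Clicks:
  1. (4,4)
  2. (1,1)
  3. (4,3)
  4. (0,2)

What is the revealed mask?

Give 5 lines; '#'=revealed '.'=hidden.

Click 1 (4,4) count=0: revealed 4 new [(3,3) (3,4) (4,3) (4,4)] -> total=4
Click 2 (1,1) count=3: revealed 1 new [(1,1)] -> total=5
Click 3 (4,3) count=1: revealed 0 new [(none)] -> total=5
Click 4 (0,2) count=1: revealed 1 new [(0,2)] -> total=6

Answer: ..#..
.#...
.....
...##
...##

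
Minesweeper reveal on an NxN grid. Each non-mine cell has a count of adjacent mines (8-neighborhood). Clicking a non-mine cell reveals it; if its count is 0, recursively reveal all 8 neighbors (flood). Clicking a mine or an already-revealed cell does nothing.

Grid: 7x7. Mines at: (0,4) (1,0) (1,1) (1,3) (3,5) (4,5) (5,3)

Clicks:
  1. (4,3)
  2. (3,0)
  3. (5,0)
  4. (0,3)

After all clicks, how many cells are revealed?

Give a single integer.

Answer: 22

Derivation:
Click 1 (4,3) count=1: revealed 1 new [(4,3)] -> total=1
Click 2 (3,0) count=0: revealed 20 new [(2,0) (2,1) (2,2) (2,3) (2,4) (3,0) (3,1) (3,2) (3,3) (3,4) (4,0) (4,1) (4,2) (4,4) (5,0) (5,1) (5,2) (6,0) (6,1) (6,2)] -> total=21
Click 3 (5,0) count=0: revealed 0 new [(none)] -> total=21
Click 4 (0,3) count=2: revealed 1 new [(0,3)] -> total=22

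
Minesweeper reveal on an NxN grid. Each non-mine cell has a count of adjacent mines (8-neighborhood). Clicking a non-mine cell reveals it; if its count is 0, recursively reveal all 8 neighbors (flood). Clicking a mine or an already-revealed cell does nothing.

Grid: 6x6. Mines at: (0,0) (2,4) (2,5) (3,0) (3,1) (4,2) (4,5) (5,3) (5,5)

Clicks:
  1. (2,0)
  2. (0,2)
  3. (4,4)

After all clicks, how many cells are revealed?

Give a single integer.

Click 1 (2,0) count=2: revealed 1 new [(2,0)] -> total=1
Click 2 (0,2) count=0: revealed 13 new [(0,1) (0,2) (0,3) (0,4) (0,5) (1,1) (1,2) (1,3) (1,4) (1,5) (2,1) (2,2) (2,3)] -> total=14
Click 3 (4,4) count=3: revealed 1 new [(4,4)] -> total=15

Answer: 15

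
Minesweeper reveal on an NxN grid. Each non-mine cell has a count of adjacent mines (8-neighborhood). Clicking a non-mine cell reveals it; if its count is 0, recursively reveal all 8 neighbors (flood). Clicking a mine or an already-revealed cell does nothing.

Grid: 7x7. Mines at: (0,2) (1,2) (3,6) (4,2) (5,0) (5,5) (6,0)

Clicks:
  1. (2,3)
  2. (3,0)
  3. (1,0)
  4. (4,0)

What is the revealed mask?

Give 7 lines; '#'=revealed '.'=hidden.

Click 1 (2,3) count=1: revealed 1 new [(2,3)] -> total=1
Click 2 (3,0) count=0: revealed 10 new [(0,0) (0,1) (1,0) (1,1) (2,0) (2,1) (3,0) (3,1) (4,0) (4,1)] -> total=11
Click 3 (1,0) count=0: revealed 0 new [(none)] -> total=11
Click 4 (4,0) count=1: revealed 0 new [(none)] -> total=11

Answer: ##.....
##.....
##.#...
##.....
##.....
.......
.......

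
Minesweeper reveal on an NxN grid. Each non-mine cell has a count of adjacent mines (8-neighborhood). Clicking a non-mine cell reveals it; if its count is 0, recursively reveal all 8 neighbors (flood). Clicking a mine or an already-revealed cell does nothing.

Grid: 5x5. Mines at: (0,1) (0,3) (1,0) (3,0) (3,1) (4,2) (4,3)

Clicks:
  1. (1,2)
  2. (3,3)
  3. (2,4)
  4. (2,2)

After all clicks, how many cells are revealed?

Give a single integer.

Answer: 9

Derivation:
Click 1 (1,2) count=2: revealed 1 new [(1,2)] -> total=1
Click 2 (3,3) count=2: revealed 1 new [(3,3)] -> total=2
Click 3 (2,4) count=0: revealed 7 new [(1,3) (1,4) (2,2) (2,3) (2,4) (3,2) (3,4)] -> total=9
Click 4 (2,2) count=1: revealed 0 new [(none)] -> total=9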